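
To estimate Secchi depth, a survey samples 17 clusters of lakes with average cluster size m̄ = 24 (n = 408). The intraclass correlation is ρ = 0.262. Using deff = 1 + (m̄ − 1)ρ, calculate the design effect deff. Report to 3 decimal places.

deff = 1 + (24 − 1)·0.262 = 1 + 6.026 = 7.026.

7.026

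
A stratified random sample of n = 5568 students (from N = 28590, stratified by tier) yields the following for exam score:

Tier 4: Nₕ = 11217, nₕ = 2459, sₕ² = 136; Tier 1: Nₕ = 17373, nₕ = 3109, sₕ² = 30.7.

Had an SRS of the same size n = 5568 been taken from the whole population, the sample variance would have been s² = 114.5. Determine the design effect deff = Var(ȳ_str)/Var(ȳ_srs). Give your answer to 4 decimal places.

0.5822

Var(ȳ_str) = Σ Wₕ²(1−fₕ)sₕ²/nₕ with Wₕ = Nₕ/28590:
  Tier 4: (11217/28590)²·(1−2459/11217)·136/2459 = 0.0066471232
  Tier 1: (17373/28590)²·(1−3109/17373)·30.7/3109 = 0.0029936808
  → Var(ȳ_str) = 0.009640804.
Var(ȳ_srs) = (1 − 5568/28590)·114.5/5568 = 0.01655904.
deff = 0.009640804 / 0.01655904 = 0.5822.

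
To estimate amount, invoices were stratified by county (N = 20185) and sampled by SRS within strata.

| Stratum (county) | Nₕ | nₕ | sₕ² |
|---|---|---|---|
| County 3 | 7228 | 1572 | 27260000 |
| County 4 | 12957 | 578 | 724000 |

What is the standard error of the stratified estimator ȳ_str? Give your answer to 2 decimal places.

Var(ȳ_str) = Σₕ Wₕ²(1 − fₕ)sₕ²/nₕ with Wₕ = Nₕ/N, N = 20185.
County 3: Wₕ = 0.35808769; term = 0.35808769²·(1 − 0.21748755)·27260000/1572 = 1739.9764.
County 4: Wₕ = 0.64191231; term = 0.64191231²·(1 − 0.04460909)·724000/578 = 493.10936.
Sum = 2233.0858.
SE = √(2233.0858) = 47.26.

47.26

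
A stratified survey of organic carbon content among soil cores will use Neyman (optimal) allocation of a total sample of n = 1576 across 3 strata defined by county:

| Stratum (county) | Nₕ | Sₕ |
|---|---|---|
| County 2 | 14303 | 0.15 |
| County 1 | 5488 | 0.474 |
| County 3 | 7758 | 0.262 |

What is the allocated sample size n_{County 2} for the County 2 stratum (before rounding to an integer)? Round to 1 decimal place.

498.8

Neyman allocation: nₕ = n·NₕSₕ / Σⱼ NⱼSⱼ.
Σ NⱼSⱼ = 14303·0.15 + 5488·0.474 + 7758·0.262 = 6779.358.
n_{County 2} = 1576·14303·0.15 / 6779.358 = 498.8.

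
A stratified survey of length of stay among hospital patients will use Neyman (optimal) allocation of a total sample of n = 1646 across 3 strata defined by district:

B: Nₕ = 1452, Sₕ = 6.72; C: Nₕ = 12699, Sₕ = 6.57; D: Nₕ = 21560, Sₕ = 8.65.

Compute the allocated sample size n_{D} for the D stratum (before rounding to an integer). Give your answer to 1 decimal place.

Neyman allocation: nₕ = n·NₕSₕ / Σⱼ NⱼSⱼ.
Σ NⱼSⱼ = 1452·6.72 + 12699·6.57 + 21560·8.65 = 279683.87.
n_{D} = 1646·21560·8.65 / 279683.87 = 1097.6.

1097.6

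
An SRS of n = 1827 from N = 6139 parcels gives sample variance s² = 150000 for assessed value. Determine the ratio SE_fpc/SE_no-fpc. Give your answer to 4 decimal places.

0.8381

f = n/N = 1827/6139 = 0.29760547.
SE_no-fpc = √(s²/n) = 9.0610047; SE_fpc = √((1−f)s²/n) = 7.5939357.
Ratio = √(1−f) = 0.83808981.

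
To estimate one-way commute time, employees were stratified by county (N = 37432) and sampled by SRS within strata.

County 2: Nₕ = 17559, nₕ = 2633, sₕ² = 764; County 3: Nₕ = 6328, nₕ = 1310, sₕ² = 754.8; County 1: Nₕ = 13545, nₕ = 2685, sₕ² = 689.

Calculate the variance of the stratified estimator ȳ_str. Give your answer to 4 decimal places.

0.0943

Var(ȳ_str) = Σₕ Wₕ²(1 − fₕ)sₕ²/nₕ with Wₕ = Nₕ/N, N = 37432.
County 2: Wₕ = 0.46909062; term = 0.46909062²·(1 − 0.14995159)·764/2633 = 0.054274977.
County 3: Wₕ = 0.16905322; term = 0.16905322²·(1 − 0.20701643)·754.8/1310 = 0.01305785.
County 1: Wₕ = 0.36185617; term = 0.36185617²·(1 − 0.19822813)·689/2685 = 0.026940007.
Sum = 0.094272834.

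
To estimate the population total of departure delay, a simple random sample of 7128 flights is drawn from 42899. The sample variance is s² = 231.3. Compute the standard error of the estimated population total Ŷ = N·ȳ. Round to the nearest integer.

Var(Ŷ) = N²·Var(ȳ) = N²·(1 − n/N)·s²/n.
f = 7128/42899 = 0.16615772; Var(ȳ) = 0.83384228·231.3/7128 = 0.027057761.
Var(Ŷ) = 42899² · 0.027057761 = 4.9795052 × 10^7.
SE(Ŷ) = √(4.9795052 × 10^7) = 7057.

7057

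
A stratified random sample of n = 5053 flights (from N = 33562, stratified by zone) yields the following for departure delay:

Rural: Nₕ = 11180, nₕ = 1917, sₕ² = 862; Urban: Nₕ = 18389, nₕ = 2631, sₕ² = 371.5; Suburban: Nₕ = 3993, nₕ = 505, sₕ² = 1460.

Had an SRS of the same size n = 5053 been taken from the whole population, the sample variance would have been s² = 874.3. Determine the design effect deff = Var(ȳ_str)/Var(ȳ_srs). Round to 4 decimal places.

Var(ȳ_str) = Σ Wₕ²(1−fₕ)sₕ²/nₕ with Wₕ = Nₕ/33562:
  Rural: (11180/33562)²·(1−1917/11180)·862/1917 = 0.041341188
  Urban: (18389/33562)²·(1−2631/18389)·371.5/2631 = 0.036324656
  Suburban: (3993/33562)²·(1−505/3993)·1460/505 = 0.035747164
  → Var(ȳ_str) = 0.11341301.
Var(ȳ_srs) = (1 − 5053/33562)·874.3/5053 = 0.14697563.
deff = 0.11341301 / 0.14697563 = 0.7716.

0.7716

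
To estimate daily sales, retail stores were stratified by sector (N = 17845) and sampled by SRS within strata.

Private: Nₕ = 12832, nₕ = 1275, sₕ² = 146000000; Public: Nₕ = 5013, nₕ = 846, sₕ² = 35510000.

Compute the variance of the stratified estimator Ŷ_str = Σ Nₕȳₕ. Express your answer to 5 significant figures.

1.7859 × 10^13

Var(Ŷ_str) = Σₕ Nₕ²(1 − fₕ)sₕ²/nₕ.
Private: 12832²·(1 − 1275/12832)·146000000/1275 = 1.6981738 × 10^13.
Public: 5013²·(1 − 846/5013)·35510000/846 = 8.7680196 × 10^11.
Sum = 1.785854 × 10^13.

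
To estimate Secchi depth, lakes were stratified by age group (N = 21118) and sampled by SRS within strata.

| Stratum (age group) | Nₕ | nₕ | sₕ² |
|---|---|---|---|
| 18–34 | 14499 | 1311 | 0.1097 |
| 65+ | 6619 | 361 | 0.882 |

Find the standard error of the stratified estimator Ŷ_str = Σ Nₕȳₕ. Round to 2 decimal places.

342.35

Var(Ŷ_str) = Σₕ Nₕ²(1 − fₕ)sₕ²/nₕ.
18–34: 14499²·(1 − 1311/14499)·0.1097/1311 = 16000.035.
65+: 6619²·(1 − 361/6619)·0.882/361 = 101202.05.
Sum = 117202.09.
SE = √(117202.09) = 342.35.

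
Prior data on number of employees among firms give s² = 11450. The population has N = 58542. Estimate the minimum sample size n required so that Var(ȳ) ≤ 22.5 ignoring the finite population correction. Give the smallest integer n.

Without fpc, n₀ = s²/D = 11450/22.5 = 508.8889.
Rounding up, n = 509.

509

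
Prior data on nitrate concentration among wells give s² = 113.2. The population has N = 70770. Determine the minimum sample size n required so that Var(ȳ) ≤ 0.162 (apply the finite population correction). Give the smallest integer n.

Without fpc, n₀ = s²/D = 113.2/0.162 = 698.7654.
With fpc, (1 − n/N)·s²/n ≤ D requires n ≥ n₀/(1 + n₀/N) = 698.7654/(1 + 698.7654/70770) = 691.9334.
Rounding up, n = 692.

692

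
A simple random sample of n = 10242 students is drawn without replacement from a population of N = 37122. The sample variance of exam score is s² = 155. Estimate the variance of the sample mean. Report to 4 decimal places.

Under SRS without replacement, Var(ȳ) = (1 − f)·s²/n with f = n/N = 10242/37122 = 0.27590108.
Var(ȳ) = (1 − 0.27590108)·155/10242 = 0.72409892·0.015133763 = 0.010958341.

0.0110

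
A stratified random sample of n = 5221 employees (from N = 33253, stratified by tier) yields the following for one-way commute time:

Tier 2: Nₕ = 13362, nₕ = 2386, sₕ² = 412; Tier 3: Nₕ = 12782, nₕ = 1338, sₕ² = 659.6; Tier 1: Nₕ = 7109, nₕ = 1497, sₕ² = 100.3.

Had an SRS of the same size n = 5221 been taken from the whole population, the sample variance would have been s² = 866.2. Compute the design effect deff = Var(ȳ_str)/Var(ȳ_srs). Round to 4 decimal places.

Var(ȳ_str) = Σ Wₕ²(1−fₕ)sₕ²/nₕ with Wₕ = Nₕ/33253:
  Tier 2: (13362/33253)²·(1−2386/13362)·412/2386 = 0.022902383
  Tier 3: (12782/33253)²·(1−1338/12782)·659.6/1338 = 0.065213804
  Tier 1: (7109/33253)²·(1−1497/7109)·100.3/1497 = 0.0024173729
  → Var(ȳ_str) = 0.09053356.
Var(ȳ_srs) = (1 − 5221/33253)·866.2/5221 = 0.13985814.
deff = 0.09053356 / 0.13985814 = 0.6473.

0.6473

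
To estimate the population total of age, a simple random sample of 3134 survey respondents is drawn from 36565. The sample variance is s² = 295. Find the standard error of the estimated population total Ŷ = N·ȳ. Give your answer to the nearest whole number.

10727

Var(Ŷ) = N²·Var(ȳ) = N²·(1 − n/N)·s²/n.
f = 3134/36565 = 0.08571038; Var(ȳ) = 0.91428962·295/3134 = 0.086061084.
Var(Ŷ) = 36565² · 0.086061084 = 1.150636 × 10^8.
SE(Ŷ) = √(1.150636 × 10^8) = 10727.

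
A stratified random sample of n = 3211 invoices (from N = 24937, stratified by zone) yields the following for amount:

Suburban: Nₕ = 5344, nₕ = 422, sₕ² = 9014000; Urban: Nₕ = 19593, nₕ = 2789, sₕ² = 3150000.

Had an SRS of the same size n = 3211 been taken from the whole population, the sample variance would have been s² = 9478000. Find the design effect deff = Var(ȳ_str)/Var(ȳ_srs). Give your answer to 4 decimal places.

Var(ȳ_str) = Σ Wₕ²(1−fₕ)sₕ²/nₕ with Wₕ = Nₕ/24937:
  Suburban: (5344/24937)²·(1−422/5344)·9014000/422 = 903.49291
  Urban: (19593/24937)²·(1−2789/19593)·3150000/2789 = 597.9808
  → Var(ȳ_str) = 1501.4737.
Var(ȳ_srs) = (1 − 3211/24937)·9478000/3211 = 2571.6506.
deff = 1501.4737 / 2571.6506 = 0.5839.

0.5839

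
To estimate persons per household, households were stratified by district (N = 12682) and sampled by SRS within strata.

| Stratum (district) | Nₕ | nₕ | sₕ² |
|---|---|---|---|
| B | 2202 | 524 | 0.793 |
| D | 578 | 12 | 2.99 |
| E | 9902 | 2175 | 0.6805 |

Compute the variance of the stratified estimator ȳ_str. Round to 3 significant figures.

Var(ȳ_str) = Σₕ Wₕ²(1 − fₕ)sₕ²/nₕ with Wₕ = Nₕ/N, N = 12682.
B: Wₕ = 0.17363192; term = 0.17363192²·(1 − 0.23796549)·0.793/524 = 3.4767677 × 10^-5.
D: Wₕ = 0.04557641; term = 0.04557641²·(1 − 0.02076125)·2.99/12 = 5.068258 × 10^-4.
E: Wₕ = 0.78079167; term = 0.78079167²·(1 − 0.21965260)·0.6805/2175 = 1.4884259 × 10^-4.
Sum = 6.9043607 × 10^-4.

6.90 × 10^-4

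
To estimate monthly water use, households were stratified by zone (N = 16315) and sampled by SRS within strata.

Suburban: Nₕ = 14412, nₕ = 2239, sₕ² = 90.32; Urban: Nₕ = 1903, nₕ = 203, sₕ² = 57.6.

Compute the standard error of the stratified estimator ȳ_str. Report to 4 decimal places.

Var(ȳ_str) = Σₕ Wₕ²(1 − fₕ)sₕ²/nₕ with Wₕ = Nₕ/N, N = 16315.
Suburban: Wₕ = 0.88335887; term = 0.88335887²·(1 − 0.15535665)·90.32/2239 = 0.026587503.
Urban: Wₕ = 0.11664113; term = 0.11664113²·(1 − 0.10667367)·57.6/203 = 0.0034485776.
Sum = 0.030036081.
SE = √(0.030036081) = 0.1733.

0.1733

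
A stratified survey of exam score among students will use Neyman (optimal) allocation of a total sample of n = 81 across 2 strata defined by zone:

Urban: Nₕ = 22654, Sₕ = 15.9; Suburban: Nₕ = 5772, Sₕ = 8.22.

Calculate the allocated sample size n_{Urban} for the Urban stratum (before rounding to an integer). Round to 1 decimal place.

71.6

Neyman allocation: nₕ = n·NₕSₕ / Σⱼ NⱼSⱼ.
Σ NⱼSⱼ = 22654·15.9 + 5772·8.22 = 407644.44.
n_{Urban} = 81·22654·15.9 / 407644.44 = 71.6.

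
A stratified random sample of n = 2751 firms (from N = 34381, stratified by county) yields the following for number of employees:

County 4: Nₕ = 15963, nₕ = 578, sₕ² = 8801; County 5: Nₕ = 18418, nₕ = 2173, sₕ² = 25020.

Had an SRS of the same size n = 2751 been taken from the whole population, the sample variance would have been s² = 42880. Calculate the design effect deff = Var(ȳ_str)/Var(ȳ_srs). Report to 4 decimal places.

Var(ȳ_str) = Σ Wₕ²(1−fₕ)sₕ²/nₕ with Wₕ = Nₕ/34381:
  County 4: (15963/34381)²·(1−578/15963)·8801/578 = 3.1635827
  County 5: (18418/34381)²·(1−2173/18418)·25020/2173 = 2.9144241
  → Var(ȳ_str) = 6.0780068.
Var(ȳ_srs) = (1 − 2751/34381)·42880/2751 = 14.339859.
deff = 6.0780068 / 14.339859 = 0.4239.

0.4239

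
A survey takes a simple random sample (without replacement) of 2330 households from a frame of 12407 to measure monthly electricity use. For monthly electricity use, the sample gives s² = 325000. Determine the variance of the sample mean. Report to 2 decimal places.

Under SRS without replacement, Var(ȳ) = (1 − f)·s²/n with f = n/N = 2330/12407 = 0.18779721.
Var(ȳ) = (1 − 0.18779721)·325000/2330 = 0.81220279·139.48498 = 113.29009.

113.29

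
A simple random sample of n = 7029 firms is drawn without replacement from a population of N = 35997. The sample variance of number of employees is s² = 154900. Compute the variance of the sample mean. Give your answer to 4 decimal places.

Under SRS without replacement, Var(ȳ) = (1 − f)·s²/n with f = n/N = 7029/35997 = 0.19526627.
Var(ȳ) = (1 − 0.19526627)·154900/7029 = 0.80473373·22.037274 = 17.734138.

17.7341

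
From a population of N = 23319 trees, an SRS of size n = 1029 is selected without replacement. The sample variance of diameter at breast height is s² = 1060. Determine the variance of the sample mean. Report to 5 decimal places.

0.98467

Under SRS without replacement, Var(ȳ) = (1 − f)·s²/n with f = n/N = 1029/23319 = 0.04412711.
Var(ȳ) = (1 − 0.04412711)·1060/1029 = 0.95587289·1.0301263 = 0.98466984.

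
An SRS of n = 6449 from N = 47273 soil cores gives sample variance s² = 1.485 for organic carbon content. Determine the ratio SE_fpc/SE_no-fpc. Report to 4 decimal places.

0.9293

f = n/N = 6449/47273 = 0.13642037.
SE_no-fpc = √(s²/n) = 0.015174593; SE_fpc = √((1−f)s²/n) = 0.014101595.
Ratio = √(1−f) = 0.92928985.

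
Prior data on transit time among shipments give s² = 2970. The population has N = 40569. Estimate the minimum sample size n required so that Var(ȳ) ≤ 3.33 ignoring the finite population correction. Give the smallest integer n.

Without fpc, n₀ = s²/D = 2970/3.33 = 891.8919.
Rounding up, n = 892.

892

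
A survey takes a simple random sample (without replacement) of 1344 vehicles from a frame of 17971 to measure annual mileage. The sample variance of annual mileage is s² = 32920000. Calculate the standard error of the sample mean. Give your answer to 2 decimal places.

150.54

Under SRS without replacement, Var(ȳ) = (1 − f)·s²/n with f = n/N = 1344/17971 = 0.07478716.
Var(ȳ) = (1 − 0.07478716)·32920000/1344 = 0.92521284·24494.048 = 22662.207.
SE(ȳ) = √(22662.207) = 150.54.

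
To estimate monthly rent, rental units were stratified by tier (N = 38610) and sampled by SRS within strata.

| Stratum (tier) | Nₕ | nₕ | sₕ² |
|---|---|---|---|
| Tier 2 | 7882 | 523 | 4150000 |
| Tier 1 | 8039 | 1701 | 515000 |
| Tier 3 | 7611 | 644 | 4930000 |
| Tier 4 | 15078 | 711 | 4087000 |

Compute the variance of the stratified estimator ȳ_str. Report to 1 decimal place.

1426.7

Var(ȳ_str) = Σₕ Wₕ²(1 − fₕ)sₕ²/nₕ with Wₕ = Nₕ/N, N = 38610.
Tier 2: Wₕ = 0.20414400; term = 0.20414400²·(1 − 0.06635372)·4150000/523 = 308.7465.
Tier 1: Wₕ = 0.20821031; term = 0.20821031²·(1 − 0.21159348)·515000/1701 = 10.348028.
Tier 3: Wₕ = 0.19712510; term = 0.19712510²·(1 − 0.08461437)·4930000/644 = 272.30084.
Tier 4: Wₕ = 0.39052059; term = 0.39052059²·(1 − 0.04715480)·4087000/711 = 835.30535.
Sum = 1426.7007.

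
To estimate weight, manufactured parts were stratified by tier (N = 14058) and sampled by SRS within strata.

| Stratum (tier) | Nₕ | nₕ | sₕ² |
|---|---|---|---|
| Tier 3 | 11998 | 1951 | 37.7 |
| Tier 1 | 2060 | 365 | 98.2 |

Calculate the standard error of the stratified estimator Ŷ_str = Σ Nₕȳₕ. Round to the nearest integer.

Var(Ŷ_str) = Σₕ Nₕ²(1 − fₕ)sₕ²/nₕ.
Tier 3: 11998²·(1 − 1951/11998)·37.7/1951 = 2.329321 × 10^6.
Tier 1: 2060²·(1 − 365/2060)·98.2/365 = 939410.79.
Sum = 3.2687318 × 10^6.
SE = √(3.2687318 × 10^6) = 1808.

1808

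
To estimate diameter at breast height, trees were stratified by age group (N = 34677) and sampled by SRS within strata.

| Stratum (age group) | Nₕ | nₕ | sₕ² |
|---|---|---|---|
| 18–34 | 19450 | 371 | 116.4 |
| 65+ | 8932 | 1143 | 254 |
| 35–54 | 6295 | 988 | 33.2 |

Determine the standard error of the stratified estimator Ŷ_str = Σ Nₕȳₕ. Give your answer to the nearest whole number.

Var(Ŷ_str) = Σₕ Nₕ²(1 − fₕ)sₕ²/nₕ.
18–34: 19450²·(1 − 371/19450)·116.4/371 = 1.1642715 × 10^8.
65+: 8932²·(1 − 1143/8932)·254/1143 = 1.54603 × 10^7.
35–54: 6295²·(1 − 988/6295)·33.2/988 = 1.1226024 × 10^6.
Sum = 1.3301005 × 10^8.
SE = √(1.3301005 × 10^8) = 11533.

11533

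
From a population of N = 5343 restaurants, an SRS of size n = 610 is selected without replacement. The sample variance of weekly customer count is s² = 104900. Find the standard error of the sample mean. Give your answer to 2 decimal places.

Under SRS without replacement, Var(ȳ) = (1 − f)·s²/n with f = n/N = 610/5343 = 0.11416807.
Var(ȳ) = (1 − 0.11416807)·104900/610 = 0.88583193·171.96721 = 152.33405.
SE(ȳ) = √(152.33405) = 12.34.

12.34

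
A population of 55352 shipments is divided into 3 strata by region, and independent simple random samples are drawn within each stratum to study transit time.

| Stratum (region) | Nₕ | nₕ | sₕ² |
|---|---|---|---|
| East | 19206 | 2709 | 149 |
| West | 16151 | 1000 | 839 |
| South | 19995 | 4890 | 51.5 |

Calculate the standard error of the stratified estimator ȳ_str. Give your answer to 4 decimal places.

Var(ȳ_str) = Σₕ Wₕ²(1 − fₕ)sₕ²/nₕ with Wₕ = Nₕ/N, N = 55352.
East: Wₕ = 0.34697933; term = 0.34697933²·(1 − 0.14104967)·149/2709 = 0.0056879075.
West: Wₕ = 0.29178711; term = 0.29178711²·(1 − 0.06191567)·839/1000 = 0.067009448.
South: Wₕ = 0.36123356; term = 0.36123356²·(1 − 0.24456114)·51.5/4890 = 0.0010381829.
Sum = 0.073735538.
SE = √(0.073735538) = 0.2715.

0.2715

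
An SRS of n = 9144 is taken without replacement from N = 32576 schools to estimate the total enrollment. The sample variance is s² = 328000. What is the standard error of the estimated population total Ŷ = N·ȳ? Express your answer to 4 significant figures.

Var(Ŷ) = N²·Var(ȳ) = N²·(1 − n/N)·s²/n.
f = 9144/32576 = 0.28069745; Var(ȳ) = 0.71930255·328000/9144 = 25.801754.
Var(Ŷ) = 32576² · 25.801754 = 2.7380712 × 10^10.
SE(Ŷ) = √(2.7380712 × 10^10) = 165500.

165500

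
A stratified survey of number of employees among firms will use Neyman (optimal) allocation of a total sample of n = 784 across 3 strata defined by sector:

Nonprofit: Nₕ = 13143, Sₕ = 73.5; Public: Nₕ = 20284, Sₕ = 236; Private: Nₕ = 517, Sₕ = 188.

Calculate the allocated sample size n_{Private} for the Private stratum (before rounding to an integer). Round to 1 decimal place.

13.0

Neyman allocation: nₕ = n·NₕSₕ / Σⱼ NⱼSⱼ.
Σ NⱼSⱼ = 13143·73.5 + 20284·236 + 517·188 = 5.8502305 × 10^6.
n_{Private} = 784·517·188 / (5.8502305 × 10^6) = 13.0.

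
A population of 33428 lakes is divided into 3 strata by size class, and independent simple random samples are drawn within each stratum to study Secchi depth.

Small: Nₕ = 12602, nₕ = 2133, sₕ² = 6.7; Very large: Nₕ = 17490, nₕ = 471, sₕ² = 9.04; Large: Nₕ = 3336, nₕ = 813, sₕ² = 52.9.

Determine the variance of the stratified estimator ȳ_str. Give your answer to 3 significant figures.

Var(ȳ_str) = Σₕ Wₕ²(1 − fₕ)sₕ²/nₕ with Wₕ = Nₕ/N, N = 33428.
Small: Wₕ = 0.37698935; term = 0.37698935²·(1 − 0.16925885)·6.7/2133 = 3.7085816 × 10^-4.
Very large: Wₕ = 0.52321407; term = 0.52321407²·(1 − 0.02692967)·9.04/471 = 0.0051127032.
Large: Wₕ = 0.09979658; term = 0.09979658²·(1 − 0.24370504)·52.9/813 = 4.9010331 × 10^-4.
Sum = 0.0059736647.

0.00597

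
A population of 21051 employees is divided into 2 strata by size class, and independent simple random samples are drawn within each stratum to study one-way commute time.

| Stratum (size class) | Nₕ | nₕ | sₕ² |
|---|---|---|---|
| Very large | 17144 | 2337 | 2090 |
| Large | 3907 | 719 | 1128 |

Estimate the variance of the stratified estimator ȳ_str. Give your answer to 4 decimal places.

0.5564

Var(ȳ_str) = Σₕ Wₕ²(1 − fₕ)sₕ²/nₕ with Wₕ = Nₕ/N, N = 21051.
Very large: Wₕ = 0.81440312; term = 0.81440312²·(1 − 0.13631591)·2090/2337 = 0.51229645.
Large: Wₕ = 0.18559688; term = 0.18559688²·(1 − 0.18402867)·1128/719 = 0.044095723.
Sum = 0.55639217.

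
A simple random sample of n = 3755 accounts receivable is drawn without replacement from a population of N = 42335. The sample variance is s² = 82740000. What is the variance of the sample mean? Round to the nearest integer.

Under SRS without replacement, Var(ȳ) = (1 − f)·s²/n with f = n/N = 3755/42335 = 0.08869730.
Var(ȳ) = (1 − 0.08869730)·82740000/3755 = 0.91130270·22034.621 = 20080.209.

20080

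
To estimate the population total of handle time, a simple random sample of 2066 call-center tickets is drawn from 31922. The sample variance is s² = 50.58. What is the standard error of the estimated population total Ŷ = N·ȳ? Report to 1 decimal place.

4830.4

Var(Ŷ) = N²·Var(ȳ) = N²·(1 − n/N)·s²/n.
f = 2066/31922 = 0.06472026; Var(ȳ) = 0.93527974·50.58/2066 = 0.022897604.
Var(Ŷ) = 31922² · 0.022897604 = 2.3332981 × 10^7.
SE(Ŷ) = √(2.3332981 × 10^7) = 4830.4.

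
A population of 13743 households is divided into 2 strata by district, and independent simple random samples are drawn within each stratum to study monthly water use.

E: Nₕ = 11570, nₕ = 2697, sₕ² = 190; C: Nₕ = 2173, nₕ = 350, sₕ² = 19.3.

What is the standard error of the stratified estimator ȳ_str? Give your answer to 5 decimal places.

Var(ȳ_str) = Σₕ Wₕ²(1 − fₕ)sₕ²/nₕ with Wₕ = Nₕ/N, N = 13743.
E: Wₕ = 0.84188314; term = 0.84188314²·(1 − 0.23310285)·190/2697 = 0.038292472.
C: Wₕ = 0.15811686; term = 0.15811686²·(1 − 0.16106765)·19.3/350 = 0.0011565717.
Sum = 0.039449044.
SE = √(0.039449044) = 0.19862.

0.19862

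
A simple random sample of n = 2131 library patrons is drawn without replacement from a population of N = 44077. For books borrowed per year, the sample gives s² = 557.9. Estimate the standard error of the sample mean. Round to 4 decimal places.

Under SRS without replacement, Var(ȳ) = (1 − f)·s²/n with f = n/N = 2131/44077 = 0.04834721.
Var(ȳ) = (1 − 0.04834721)·557.9/2131 = 0.95165279·0.26180197 = 0.24914458.
SE(ȳ) = √(0.24914458) = 0.4991.

0.4991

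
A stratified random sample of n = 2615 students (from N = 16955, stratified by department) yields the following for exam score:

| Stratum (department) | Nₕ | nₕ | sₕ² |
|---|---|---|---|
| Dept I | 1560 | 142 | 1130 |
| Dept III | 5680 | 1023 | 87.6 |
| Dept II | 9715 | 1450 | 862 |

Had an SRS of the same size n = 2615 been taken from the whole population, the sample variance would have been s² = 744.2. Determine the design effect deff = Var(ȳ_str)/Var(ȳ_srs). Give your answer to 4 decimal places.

0.9770

Var(ȳ_str) = Σ Wₕ²(1−fₕ)sₕ²/nₕ with Wₕ = Nₕ/16955:
  Dept I: (1560/16955)²·(1−142/1560)·1130/142 = 0.061234382
  Dept III: (5680/16955)²·(1−1023/5680)·87.6/1023 = 0.0078792968
  Dept II: (9715/16955)²·(1−1450/9715)·862/1450 = 0.16604635
  → Var(ȳ_str) = 0.23516003.
Var(ȳ_srs) = (1 − 2615/16955)·744.2/2615 = 0.24069625.
deff = 0.23516003 / 0.24069625 = 0.9770.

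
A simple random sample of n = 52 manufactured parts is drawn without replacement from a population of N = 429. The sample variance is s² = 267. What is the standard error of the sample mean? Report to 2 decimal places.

Under SRS without replacement, Var(ȳ) = (1 − f)·s²/n with f = n/N = 52/429 = 0.12121212.
Var(ȳ) = (1 − 0.12121212)·267/52 = 0.87878788·5.1346154 = 4.5122378.
SE(ȳ) = √(4.5122378) = 2.12.

2.12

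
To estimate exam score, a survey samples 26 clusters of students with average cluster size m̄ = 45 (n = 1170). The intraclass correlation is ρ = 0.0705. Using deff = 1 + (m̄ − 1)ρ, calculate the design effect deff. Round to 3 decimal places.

4.102

deff = 1 + (45 − 1)·0.0705 = 1 + 3.102 = 4.102.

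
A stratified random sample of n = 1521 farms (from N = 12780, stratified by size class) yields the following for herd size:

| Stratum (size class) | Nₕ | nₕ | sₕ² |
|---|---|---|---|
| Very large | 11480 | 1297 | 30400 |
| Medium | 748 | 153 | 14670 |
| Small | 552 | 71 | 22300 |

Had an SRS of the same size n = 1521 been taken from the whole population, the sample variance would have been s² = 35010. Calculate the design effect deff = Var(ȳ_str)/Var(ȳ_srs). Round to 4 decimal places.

0.8654

Var(ȳ_str) = Σ Wₕ²(1−fₕ)sₕ²/nₕ with Wₕ = Nₕ/12780:
  Very large: (11480/12780)²·(1−1297/11480)·30400/1297 = 16.776043
  Medium: (748/12780)²·(1−153/748)·14670/153 = 0.26127361
  Small: (552/12780)²·(1−71/552)·22300/71 = 0.51058607
  → Var(ȳ_str) = 17.547903.
Var(ȳ_srs) = (1 − 1521/12780)·35010/1521 = 20.278315.
deff = 17.547903 / 20.278315 = 0.8654.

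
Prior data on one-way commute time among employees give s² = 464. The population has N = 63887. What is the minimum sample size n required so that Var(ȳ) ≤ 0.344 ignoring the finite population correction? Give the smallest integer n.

1349

Without fpc, n₀ = s²/D = 464/0.344 = 1348.8372.
Rounding up, n = 1349.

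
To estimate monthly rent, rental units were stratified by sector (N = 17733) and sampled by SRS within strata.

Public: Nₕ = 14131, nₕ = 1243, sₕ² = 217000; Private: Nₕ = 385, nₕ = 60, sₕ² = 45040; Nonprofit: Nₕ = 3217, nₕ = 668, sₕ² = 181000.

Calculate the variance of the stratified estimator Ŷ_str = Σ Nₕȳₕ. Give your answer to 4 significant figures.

3.411 × 10^10

Var(Ŷ_str) = Σₕ Nₕ²(1 − fₕ)sₕ²/nₕ.
Public: 14131²·(1 − 1243/14131)·217000/1243 = 3.1794136 × 10^10.
Private: 385²·(1 − 60/385)·45040/60 = 9.3927167 × 10^7.
Nonprofit: 3217²·(1 − 668/3217)·181000/668 = 2.2218923 × 10^9.
Sum = 3.4109955 × 10^10.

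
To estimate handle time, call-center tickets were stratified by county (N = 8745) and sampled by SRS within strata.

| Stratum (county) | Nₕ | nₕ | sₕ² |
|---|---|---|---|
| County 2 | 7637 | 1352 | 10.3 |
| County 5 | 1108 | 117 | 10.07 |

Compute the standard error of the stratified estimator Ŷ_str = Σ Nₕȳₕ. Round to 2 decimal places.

Var(Ŷ_str) = Σₕ Nₕ²(1 − fₕ)sₕ²/nₕ.
County 2: 7637²·(1 − 1352/7637)·10.3/1352 = 365669.39.
County 5: 1108²·(1 − 117/1108)·10.07/117 = 94505.487.
Sum = 460174.88.
SE = √(460174.88) = 678.36.

678.36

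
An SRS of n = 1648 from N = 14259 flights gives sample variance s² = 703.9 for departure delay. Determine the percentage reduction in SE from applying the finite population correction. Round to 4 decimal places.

5.9562

f = n/N = 1648/14259 = 0.11557613.
SE_no-fpc = √(s²/n) = 0.65354708; SE_fpc = √((1−f)s²/n) = 0.61462059.
Ratio = √(1−f) = 0.94043813. Reduction = 100·(1 − 0.94043813) = 5.9562%.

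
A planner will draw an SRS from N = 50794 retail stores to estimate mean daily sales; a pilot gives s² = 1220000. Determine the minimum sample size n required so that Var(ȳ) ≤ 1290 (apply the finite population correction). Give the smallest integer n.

Without fpc, n₀ = s²/D = 1220000/1290 = 945.7364.
With fpc, (1 − n/N)·s²/n ≤ D requires n ≥ n₀/(1 + n₀/N) = 945.7364/(1 + 945.7364/50794) = 928.4495.
Rounding up, n = 929.

929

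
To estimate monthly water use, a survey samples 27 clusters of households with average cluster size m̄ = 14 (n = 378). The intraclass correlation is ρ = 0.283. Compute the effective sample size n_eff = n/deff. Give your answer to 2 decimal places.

deff = 1 + (14 − 1)·0.283 = 1 + 3.679 = 4.679.
n_eff = 378 / 4.679 = 80.79.

80.79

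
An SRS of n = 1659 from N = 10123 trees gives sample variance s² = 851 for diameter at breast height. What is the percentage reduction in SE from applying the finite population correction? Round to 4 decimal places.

f = n/N = 1659/10123 = 0.16388422.
SE_no-fpc = √(s²/n) = 0.71621199; SE_fpc = √((1−f)s²/n) = 0.65489971.
Ratio = √(1−f) = 0.91439367. Reduction = 100·(1 − 0.91439367) = 8.5606%.

8.5606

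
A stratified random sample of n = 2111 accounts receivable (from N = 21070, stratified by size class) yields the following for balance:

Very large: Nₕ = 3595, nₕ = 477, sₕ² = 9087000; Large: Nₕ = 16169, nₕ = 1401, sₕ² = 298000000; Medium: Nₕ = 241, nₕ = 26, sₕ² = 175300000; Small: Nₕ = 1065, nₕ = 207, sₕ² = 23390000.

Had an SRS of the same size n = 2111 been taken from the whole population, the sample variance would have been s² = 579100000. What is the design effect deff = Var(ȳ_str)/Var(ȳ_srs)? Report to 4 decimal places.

0.4696

Var(ȳ_str) = Σ Wₕ²(1−fₕ)sₕ²/nₕ with Wₕ = Nₕ/21070:
  Very large: (3595/21070)²·(1−477/3595)·9087000/477 = 481.00333
  Large: (16169/21070)²·(1−1401/16169)·298000000/1401 = 114407.34
  Medium: (241/21070)²·(1−26/241)·175300000/26 = 786.928
  Small: (1065/21070)²·(1−207/1065)·23390000/207 = 232.5775
  → Var(ȳ_str) = 115907.85.
Var(ȳ_srs) = (1 − 2111/21070)·579100000/2111 = 246840.39.
deff = 115907.85 / 246840.39 = 0.4696.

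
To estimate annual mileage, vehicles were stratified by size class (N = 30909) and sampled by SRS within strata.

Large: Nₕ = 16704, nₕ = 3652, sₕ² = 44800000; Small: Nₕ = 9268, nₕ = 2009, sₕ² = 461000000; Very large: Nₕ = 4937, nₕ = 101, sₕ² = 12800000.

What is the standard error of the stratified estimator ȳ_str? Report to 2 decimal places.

148.75

Var(ȳ_str) = Σₕ Wₕ²(1 − fₕ)sₕ²/nₕ with Wₕ = Nₕ/N, N = 30909.
Large: Wₕ = 0.54042512; term = 0.54042512²·(1 − 0.21863027)·44800000/3652 = 2799.464.
Small: Wₕ = 0.29984794; term = 0.29984794²·(1 − 0.21676737)·461000000/2009 = 16158.978.
Very large: Wₕ = 0.15972694; term = 0.15972694²·(1 − 0.02045777)·12800000/101 = 3167.1462.
Sum = 22125.588.
SE = √(22125.588) = 148.75.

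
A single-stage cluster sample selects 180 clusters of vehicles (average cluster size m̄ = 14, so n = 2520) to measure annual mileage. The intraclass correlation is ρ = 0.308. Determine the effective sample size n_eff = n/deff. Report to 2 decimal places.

503.60

deff = 1 + (14 − 1)·0.308 = 1 + 4.004 = 5.004.
n_eff = 2520 / 5.004 = 503.60.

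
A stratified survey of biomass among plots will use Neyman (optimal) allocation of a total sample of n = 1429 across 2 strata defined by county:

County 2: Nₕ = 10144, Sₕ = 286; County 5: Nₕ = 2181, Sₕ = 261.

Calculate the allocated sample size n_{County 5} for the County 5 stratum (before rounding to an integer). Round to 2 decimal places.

234.39

Neyman allocation: nₕ = n·NₕSₕ / Σⱼ NⱼSⱼ.
Σ NⱼSⱼ = 10144·286 + 2181·261 = 3.470425 × 10^6.
n_{County 5} = 1429·2181·261 / (3.470425 × 10^6) = 234.39.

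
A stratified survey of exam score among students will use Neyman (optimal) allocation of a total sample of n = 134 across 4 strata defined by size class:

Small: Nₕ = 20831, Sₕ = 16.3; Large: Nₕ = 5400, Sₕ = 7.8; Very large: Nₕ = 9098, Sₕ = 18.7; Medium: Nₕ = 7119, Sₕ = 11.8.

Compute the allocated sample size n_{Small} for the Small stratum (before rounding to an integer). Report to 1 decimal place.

Neyman allocation: nₕ = n·NₕSₕ / Σⱼ NⱼSⱼ.
Σ NⱼSⱼ = 20831·16.3 + 5400·7.8 + 9098·18.7 + 7119·11.8 = 635802.1.
n_{Small} = 134·20831·16.3 / 635802.1 = 71.6.

71.6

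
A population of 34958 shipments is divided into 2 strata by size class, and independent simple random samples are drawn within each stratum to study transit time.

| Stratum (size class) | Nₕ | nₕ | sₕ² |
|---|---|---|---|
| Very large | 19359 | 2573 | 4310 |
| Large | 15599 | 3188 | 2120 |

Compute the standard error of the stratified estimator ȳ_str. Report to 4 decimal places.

0.7421

Var(ȳ_str) = Σₕ Wₕ²(1 − fₕ)sₕ²/nₕ with Wₕ = Nₕ/N, N = 34958.
Very large: Wₕ = 0.55377882; term = 0.55377882²·(1 − 0.13290976)·4310/2573 = 0.44542487.
Large: Wₕ = 0.44622118; term = 0.44622118²·(1 − 0.20437208)·2120/3188 = 0.1053484.
Sum = 0.55077327.
SE = √(0.55077327) = 0.7421.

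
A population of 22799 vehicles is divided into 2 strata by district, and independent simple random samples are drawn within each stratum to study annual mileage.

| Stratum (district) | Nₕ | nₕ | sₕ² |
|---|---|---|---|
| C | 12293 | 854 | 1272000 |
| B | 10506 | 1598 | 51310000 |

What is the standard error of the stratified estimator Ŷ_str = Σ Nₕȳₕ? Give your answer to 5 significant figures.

Var(Ŷ_str) = Σₕ Nₕ²(1 − fₕ)sₕ²/nₕ.
C: 12293²·(1 − 854/12293)·1272000/854 = 2.094475 × 10^11.
B: 10506²·(1 − 1598/10506)·51310000/1598 = 3.0049887 × 10^12.
Sum = 3.2144362 × 10^12.
SE = √(3.2144362 × 10^12) = 1.7929 × 10^6.

1.7929 × 10^6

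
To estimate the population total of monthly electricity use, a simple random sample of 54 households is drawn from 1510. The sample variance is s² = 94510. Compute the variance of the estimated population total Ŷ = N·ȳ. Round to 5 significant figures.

Var(Ŷ) = N²·Var(ȳ) = N²·(1 − n/N)·s²/n.
f = 54/1510 = 0.03576159; Var(ȳ) = 0.96423841·94510/54 = 1687.5958.
Var(Ŷ) = 1510² · 1687.5958 = 3.8478872 × 10^9.

3.8479 × 10^9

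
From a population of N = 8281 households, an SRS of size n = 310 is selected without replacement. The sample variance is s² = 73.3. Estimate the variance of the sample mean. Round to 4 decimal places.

0.2276

Under SRS without replacement, Var(ȳ) = (1 − f)·s²/n with f = n/N = 310/8281 = 0.03743509.
Var(ȳ) = (1 − 0.03743509)·73.3/310 = 0.96256491·0.23645161 = 0.22760002.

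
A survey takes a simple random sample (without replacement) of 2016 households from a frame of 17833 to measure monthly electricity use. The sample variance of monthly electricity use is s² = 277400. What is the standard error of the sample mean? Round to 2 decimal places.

11.05

Under SRS without replacement, Var(ȳ) = (1 − f)·s²/n with f = n/N = 2016/17833 = 0.11304884.
Var(ȳ) = (1 − 0.11304884)·277400/2016 = 0.88695116·137.59921 = 122.04378.
SE(ȳ) = √(122.04378) = 11.05.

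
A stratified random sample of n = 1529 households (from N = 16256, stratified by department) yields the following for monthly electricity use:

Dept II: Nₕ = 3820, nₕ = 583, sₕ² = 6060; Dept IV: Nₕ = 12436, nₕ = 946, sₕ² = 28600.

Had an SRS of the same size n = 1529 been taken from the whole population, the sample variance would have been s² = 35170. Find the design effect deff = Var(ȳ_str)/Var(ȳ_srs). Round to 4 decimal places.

0.8078

Var(ȳ_str) = Σ Wₕ²(1−fₕ)sₕ²/nₕ with Wₕ = Nₕ/16256:
  Dept II: (3820/16256)²·(1−583/3820)·6060/583 = 0.48638789
  Dept IV: (12436/16256)²·(1−946/12436)·28600/946 = 16.347384
  → Var(ȳ_str) = 16.833772.
Var(ȳ_srs) = (1 − 1529/16256)·35170/1529 = 20.838453.
deff = 16.833772 / 20.838453 = 0.8078.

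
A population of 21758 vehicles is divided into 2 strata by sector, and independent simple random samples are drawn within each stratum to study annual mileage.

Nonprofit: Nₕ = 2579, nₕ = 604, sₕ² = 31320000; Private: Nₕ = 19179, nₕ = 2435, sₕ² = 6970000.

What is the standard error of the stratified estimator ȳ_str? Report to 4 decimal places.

49.9961

Var(ȳ_str) = Σₕ Wₕ²(1 − fₕ)sₕ²/nₕ with Wₕ = Nₕ/N, N = 21758.
Nonprofit: Wₕ = 0.11853111; term = 0.11853111²·(1 − 0.23419930)·31320000/604 = 557.9115.
Private: Wₕ = 0.88146889; term = 0.88146889²·(1 − 0.12696178)·6970000/2435 = 1941.6951.
Sum = 2499.6066.
SE = √(2499.6066) = 49.9961.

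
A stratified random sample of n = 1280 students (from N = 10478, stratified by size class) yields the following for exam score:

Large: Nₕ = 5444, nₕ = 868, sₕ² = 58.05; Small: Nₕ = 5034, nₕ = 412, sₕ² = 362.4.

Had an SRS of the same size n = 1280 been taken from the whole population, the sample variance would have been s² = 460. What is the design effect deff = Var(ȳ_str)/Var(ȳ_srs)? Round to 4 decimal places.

0.6390

Var(ȳ_str) = Σ Wₕ²(1−fₕ)sₕ²/nₕ with Wₕ = Nₕ/10478:
  Large: (5444/10478)²·(1−868/5444)·58.05/868 = 0.01517504
  Small: (5034/10478)²·(1−412/5034)·362.4/412 = 0.18641349
  → Var(ȳ_str) = 0.20158853.
Var(ȳ_srs) = (1 − 1280/10478)·460/1280 = 0.31547349.
deff = 0.20158853 / 0.31547349 = 0.6390.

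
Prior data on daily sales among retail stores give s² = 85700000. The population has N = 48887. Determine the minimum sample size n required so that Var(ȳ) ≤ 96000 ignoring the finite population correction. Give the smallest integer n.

Without fpc, n₀ = s²/D = 85700000/96000 = 892.7083.
Rounding up, n = 893.

893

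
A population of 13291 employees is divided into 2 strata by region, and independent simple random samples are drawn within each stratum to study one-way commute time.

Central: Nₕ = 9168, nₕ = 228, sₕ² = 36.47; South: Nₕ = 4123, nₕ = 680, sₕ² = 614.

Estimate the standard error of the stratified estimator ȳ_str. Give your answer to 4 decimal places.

Var(ȳ_str) = Σₕ Wₕ²(1 − fₕ)sₕ²/nₕ with Wₕ = Nₕ/N, N = 13291.
Central: Wₕ = 0.68979008; term = 0.68979008²·(1 − 0.02486911)·36.47/228 = 0.074216031.
South: Wₕ = 0.31020992; term = 0.31020992²·(1 − 0.16492845)·614/680 = 0.072559537.
Sum = 0.14677557.
SE = √(0.14677557) = 0.3831.

0.3831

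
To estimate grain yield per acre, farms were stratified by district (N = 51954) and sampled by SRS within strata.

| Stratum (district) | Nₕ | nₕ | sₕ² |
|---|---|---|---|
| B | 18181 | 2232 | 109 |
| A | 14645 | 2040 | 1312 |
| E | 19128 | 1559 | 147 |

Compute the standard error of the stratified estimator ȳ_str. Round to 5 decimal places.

0.24692

Var(ȳ_str) = Σₕ Wₕ²(1 − fₕ)sₕ²/nₕ with Wₕ = Nₕ/N, N = 51954.
B: Wₕ = 0.34994418; term = 0.34994418²·(1 − 0.12276552)·109/2232 = 0.0052462086.
A: Wₕ = 0.28188397; term = 0.28188397²·(1 − 0.13929669)·1312/2040 = 0.043984323.
E: Wₕ = 0.36817184; term = 0.36817184²·(1 − 0.08150355)·147/1559 = 0.011739507.
Sum = 0.060970039.
SE = √(0.060970039) = 0.24692.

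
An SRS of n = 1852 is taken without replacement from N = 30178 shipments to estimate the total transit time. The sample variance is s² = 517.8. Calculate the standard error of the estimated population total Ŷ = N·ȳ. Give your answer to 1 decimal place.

Var(Ŷ) = N²·Var(ȳ) = N²·(1 − n/N)·s²/n.
f = 1852/30178 = 0.06136921; Var(ȳ) = 0.93863079·517.8/1852 = 0.26243144.
Var(Ŷ) = 30178² · 0.26243144 = 2.3899938 × 10^8.
SE(Ŷ) = √(2.3899938 × 10^8) = 15459.6.

15459.6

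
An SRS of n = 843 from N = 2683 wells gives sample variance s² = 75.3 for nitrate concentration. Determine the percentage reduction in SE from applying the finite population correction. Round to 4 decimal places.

17.1870

f = n/N = 843/2683 = 0.31420052.
SE_no-fpc = √(s²/n) = 0.29887095; SE_fpc = √((1−f)s²/n) = 0.24750403.
Ratio = √(1−f) = 0.82813011. Reduction = 100·(1 − 0.82813011) = 17.1870%.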